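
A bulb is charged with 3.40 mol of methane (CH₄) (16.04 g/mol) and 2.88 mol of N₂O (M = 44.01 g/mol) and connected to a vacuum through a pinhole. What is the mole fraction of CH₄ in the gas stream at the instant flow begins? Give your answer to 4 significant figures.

0.6616

Rate_i ∝ x_i/√M_i (Graham's law weighted by mole fraction), so the effusate composition follows n_i/√M_i.
Mole fraction of CH₄ in the effusate = (n_CH₄/√M_CH₄) / (n_CH₄/√M_CH₄ + n_N₂O/√M_N₂O)
= (3.40/√16.04) / (3.40/√16.04 + 2.88/√44.01) = 0.8489/(0.8489 + 0.4341) = 0.6616.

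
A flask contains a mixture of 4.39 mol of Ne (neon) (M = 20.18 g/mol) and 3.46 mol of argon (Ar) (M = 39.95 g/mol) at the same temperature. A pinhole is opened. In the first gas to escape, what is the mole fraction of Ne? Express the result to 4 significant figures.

Each component's effusion rate ∝ (its partial pressure)·(1/√M) ∝ n_i/√M_i.
Mole fraction of Ne in the effusate = (n_Ne/√M_Ne) / (n_Ne/√M_Ne + n_Ar/√M_Ar)
= (4.39/√20.18) / (4.39/√20.18 + 3.46/√39.95) = 0.9772/(0.9772 + 0.5474) = 0.6410.

0.6410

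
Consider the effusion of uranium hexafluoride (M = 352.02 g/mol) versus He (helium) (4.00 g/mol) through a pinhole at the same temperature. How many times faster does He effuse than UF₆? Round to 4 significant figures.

9.381

Graham's law gives rate_He/rate_UF₆ = √(M_UF₆/M_He) = √(352.02/4.00) = √88.00 = 9.381.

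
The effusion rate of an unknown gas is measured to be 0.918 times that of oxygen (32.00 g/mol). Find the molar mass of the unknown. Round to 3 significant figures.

Using Graham's law: rate_X/rate_O₂ = √(M_O₂/M_X).
0.918 = √(32.00/M_X)
M_X = 32.00 / 0.918² = 32.00 / 0.8427 = 38.0 g/mol

38.0 g/mol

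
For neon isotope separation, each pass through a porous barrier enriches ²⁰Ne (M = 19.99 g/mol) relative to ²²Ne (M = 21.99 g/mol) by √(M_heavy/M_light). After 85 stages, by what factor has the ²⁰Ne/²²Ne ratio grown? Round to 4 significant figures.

Each stage multiplies the ratio by α = √(21.99/19.99), so after 85 stages the overall factor is α^85 = (21.99/19.99)^(85/2).
= 1.10005^(85/2) = 57.55.

57.55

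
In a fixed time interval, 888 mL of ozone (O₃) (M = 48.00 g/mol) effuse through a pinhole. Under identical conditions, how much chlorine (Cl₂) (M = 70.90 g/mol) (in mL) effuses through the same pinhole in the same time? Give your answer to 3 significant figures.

731 mL

Since effusion rate ∝ 1/√M, rate_Cl₂/rate_O₃ = √(M_O₃/M_Cl₂) = √(48.00/70.90) = √0.6770 = 0.8228.
So the volume for Cl₂ is 888 × 0.8228 = 731 mL.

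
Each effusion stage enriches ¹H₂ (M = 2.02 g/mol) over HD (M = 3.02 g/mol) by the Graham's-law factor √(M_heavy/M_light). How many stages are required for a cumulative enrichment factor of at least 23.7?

16

With α = √(3.02/2.02) per stage, ln α = ½ ln(1.49505) = 0.2011.
Need α^N ≥ 23.7 ⇒ N ≥ ln(23.7) / ln α = 3.165 / 0.2011 = 15.74.
Minimum whole number of stages: N = 16.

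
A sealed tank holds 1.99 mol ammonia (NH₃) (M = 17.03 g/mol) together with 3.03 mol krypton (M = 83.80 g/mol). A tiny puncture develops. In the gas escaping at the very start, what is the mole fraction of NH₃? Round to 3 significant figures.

0.593

Each component's effusion rate ∝ (its partial pressure)·(1/√M) ∝ n_i/√M_i.
x_NH₃(eff) = (n_NH₃/√M_NH₃) / (n_NH₃/√M_NH₃ + n_Kr/√M_Kr)
= (1.99/√17.03) / (1.99/√17.03 + 3.03/√83.80) = 0.4822/(0.4822 + 0.3310) = 0.593.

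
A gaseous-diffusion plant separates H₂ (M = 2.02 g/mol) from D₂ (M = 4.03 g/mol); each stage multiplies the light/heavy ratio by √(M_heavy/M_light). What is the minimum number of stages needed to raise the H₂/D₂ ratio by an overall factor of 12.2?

8

Single-stage factor α = √(4.03/2.02), so ln α = ½ ln(1.99505) = 0.3453.
Need α^N ≥ 12.2 ⇒ N ≥ ln(12.2) / ln α = 2.501 / 0.3453 = 7.24.
Rounding up, N = 8 stages.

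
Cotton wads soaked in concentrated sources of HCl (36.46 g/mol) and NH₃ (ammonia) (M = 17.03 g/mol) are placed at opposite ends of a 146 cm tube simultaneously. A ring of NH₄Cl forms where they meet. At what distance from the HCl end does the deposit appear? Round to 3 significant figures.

59.3 cm

Graham's law gives d_HCl/d_NH₃ = rate_HCl/rate_NH₃ = √(M_NH₃/M_HCl) = √(17.03/36.46) = 0.6834.
With d_HCl + d_NH₃ = 146 cm, d_NH₃ = 146/(1 + 0.6834) = 86.73 cm.
d_HCl = 146 − 86.73 = 59.3 cm.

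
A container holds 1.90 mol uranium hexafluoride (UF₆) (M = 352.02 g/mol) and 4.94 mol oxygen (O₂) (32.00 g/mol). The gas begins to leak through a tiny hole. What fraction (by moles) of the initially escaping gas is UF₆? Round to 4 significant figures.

Each component's effusion rate ∝ (its partial pressure)·(1/√M) ∝ n_i/√M_i.
x_UF₆(eff) = (n_UF₆/√M_UF₆) / (n_UF₆/√M_UF₆ + n_O₂/√M_O₂)
= (1.90/√352.02) / (1.90/√352.02 + 4.94/√32.00) = 0.1013/(0.1013 + 0.8733) = 0.1039.

0.1039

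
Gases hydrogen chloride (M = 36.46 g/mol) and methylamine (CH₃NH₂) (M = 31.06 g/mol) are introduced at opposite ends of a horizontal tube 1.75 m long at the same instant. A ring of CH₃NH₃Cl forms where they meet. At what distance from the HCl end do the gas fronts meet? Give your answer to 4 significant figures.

0.8400 m

Graham's law gives d_HCl/d_CH₃NH₂ = rate_HCl/rate_CH₃NH₂ = √(M_CH₃NH₂/M_HCl) = √(31.06/36.46) = 0.9230.
With d_HCl + d_CH₃NH₂ = 1.75 m, d_CH₃NH₂ = 1.75/(1 + 0.9230) = 0.9100 m.
d_HCl = 1.75 − 0.9100 = 0.8400 m.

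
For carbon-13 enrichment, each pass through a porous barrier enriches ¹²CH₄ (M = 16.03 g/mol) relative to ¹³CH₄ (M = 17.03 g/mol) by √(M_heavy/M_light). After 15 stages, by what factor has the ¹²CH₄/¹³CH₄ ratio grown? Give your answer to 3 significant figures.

After 15 stages the ratio has grown by (√(17.03/16.03))^15 = (17.03/16.03)^(15/2).
= 1.06238^(15/2) = 1.57.

1.57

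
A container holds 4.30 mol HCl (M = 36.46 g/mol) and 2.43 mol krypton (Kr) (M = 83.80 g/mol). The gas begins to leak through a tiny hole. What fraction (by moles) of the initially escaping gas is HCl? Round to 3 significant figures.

0.728

Each component's effusion rate ∝ (its partial pressure)·(1/√M) ∝ n_i/√M_i.
Mole fraction of HCl in the effusate = (n_HCl/√M_HCl) / (n_HCl/√M_HCl + n_Kr/√M_Kr)
= (4.30/√36.46) / (4.30/√36.46 + 2.43/√83.80) = 0.7121/(0.7121 + 0.2655) = 0.728.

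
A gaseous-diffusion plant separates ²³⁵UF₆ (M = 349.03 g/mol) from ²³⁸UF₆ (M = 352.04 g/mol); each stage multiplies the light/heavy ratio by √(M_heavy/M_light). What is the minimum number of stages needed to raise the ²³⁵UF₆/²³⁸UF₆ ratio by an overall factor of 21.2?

Single-stage factor α = √(352.04/349.03), so ln α = ½ ln(1.00862) = 0.004293.
Need α^N ≥ 21.2 ⇒ N ≥ ln(21.2) / ln α = 3.054 / 0.004293 = 711.31.
So at least 712 stages are needed.

712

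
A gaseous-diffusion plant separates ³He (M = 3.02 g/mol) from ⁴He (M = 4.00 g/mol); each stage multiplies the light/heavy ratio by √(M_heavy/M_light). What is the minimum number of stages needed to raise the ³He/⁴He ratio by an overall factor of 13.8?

Per stage α = (4.00/3.02)^(1/2) = 1.32450^0.5, giving ln α = 0.1405.
Need α^N ≥ 13.8 ⇒ N ≥ ln(13.8) / ln α = 2.625 / 0.1405 = 18.68.
So at least 19 stages are needed.

19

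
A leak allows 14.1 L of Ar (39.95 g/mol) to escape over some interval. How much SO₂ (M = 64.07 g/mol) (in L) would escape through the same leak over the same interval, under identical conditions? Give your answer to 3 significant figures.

11.1 L

Graham's law gives rate_SO₂/rate_Ar = √(M_Ar/M_SO₂) = √(39.95/64.07) = √0.6235 = 0.7896.
So the volume for SO₂ is 14.1 × 0.7896 = 11.1 L.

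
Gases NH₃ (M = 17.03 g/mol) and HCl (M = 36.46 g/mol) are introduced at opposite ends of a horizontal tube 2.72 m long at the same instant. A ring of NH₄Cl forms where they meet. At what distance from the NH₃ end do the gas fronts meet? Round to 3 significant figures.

1.62 m

The fronts meet when d_NH₃ + d_HCl = L with d_NH₃/d_HCl = √(M_HCl/M_NH₃) (Graham's law). Here √(M_HCl/M_NH₃) = √(36.46/17.03) = 1.463.
With d_NH₃ + d_HCl = 2.72 m, d_HCl = 2.72/(1 + 1.463) = 1.104 m.
d_NH₃ = 2.72 − 1.104 = 1.62 m.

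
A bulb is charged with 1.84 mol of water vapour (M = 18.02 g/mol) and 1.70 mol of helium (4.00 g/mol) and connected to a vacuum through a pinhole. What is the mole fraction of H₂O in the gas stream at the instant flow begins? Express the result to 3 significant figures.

0.338

The effusion rate of species i is ∝ p_i/√M_i ∝ n_i/√M_i.
So x_H₂O in the escaping gas = (n_H₂O/√M_H₂O) / Σ(n_i/√M_i)
= (1.84/√18.02) / (1.84/√18.02 + 1.70/√4.00) = 0.4335/(0.4335 + 0.8500) = 0.338.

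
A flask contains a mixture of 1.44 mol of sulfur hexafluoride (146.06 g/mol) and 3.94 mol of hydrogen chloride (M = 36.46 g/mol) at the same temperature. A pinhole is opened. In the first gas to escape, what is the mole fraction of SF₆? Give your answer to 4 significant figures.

Rate_i ∝ x_i/√M_i (Graham's law weighted by mole fraction), so the effusate composition follows n_i/√M_i.
So x_SF₆ in the escaping gas = (n_SF₆/√M_SF₆) / Σ(n_i/√M_i)
= (1.44/√146.06) / (1.44/√146.06 + 3.94/√36.46) = 0.1192/(0.1192 + 0.6525) = 0.1544.

0.1544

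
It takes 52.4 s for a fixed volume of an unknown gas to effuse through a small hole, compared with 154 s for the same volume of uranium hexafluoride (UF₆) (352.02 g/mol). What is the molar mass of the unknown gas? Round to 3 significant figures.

40.8 g/mol

From Graham's law, t_X/t_UF₆ = √(M_X/M_UF₆).
52.4/154 = 0.3403 = √(M_X/352.02)
M_X = 352.02 × 0.3403² = 352.02 × 0.1158 = 40.8 g/mol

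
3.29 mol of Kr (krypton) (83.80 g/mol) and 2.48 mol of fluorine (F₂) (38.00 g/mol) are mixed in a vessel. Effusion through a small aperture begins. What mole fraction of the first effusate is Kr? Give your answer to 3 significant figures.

The effusion rate of species i is ∝ p_i/√M_i ∝ n_i/√M_i.
x_Kr(eff) = (n_Kr/√M_Kr) / (n_Kr/√M_Kr + n_F₂/√M_F₂)
= (3.29/√83.80) / (3.29/√83.80 + 2.48/√38.00) = 0.3594/(0.3594 + 0.4023) = 0.472.

0.472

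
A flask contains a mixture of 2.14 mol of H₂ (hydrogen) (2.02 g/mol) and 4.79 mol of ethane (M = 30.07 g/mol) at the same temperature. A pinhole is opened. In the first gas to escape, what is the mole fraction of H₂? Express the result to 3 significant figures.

The effusion rate of species i is ∝ p_i/√M_i ∝ n_i/√M_i.
x_H₂(eff) = (n_H₂/√M_H₂) / (n_H₂/√M_H₂ + n_C₂H₆/√M_C₂H₆)
= (2.14/√2.02) / (2.14/√2.02 + 4.79/√30.07) = 1.506/(1.506 + 0.8735) = 0.633.

0.633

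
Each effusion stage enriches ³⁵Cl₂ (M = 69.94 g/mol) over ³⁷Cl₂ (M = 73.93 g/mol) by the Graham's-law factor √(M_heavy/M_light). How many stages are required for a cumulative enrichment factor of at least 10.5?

85

Single-stage factor α = √(73.93/69.94), so ln α = ½ ln(1.05705) = 0.02774.
Need α^N ≥ 10.5 ⇒ N ≥ ln(10.5) / ln α = 2.351 / 0.02774 = 84.76.
So at least 85 stages are needed.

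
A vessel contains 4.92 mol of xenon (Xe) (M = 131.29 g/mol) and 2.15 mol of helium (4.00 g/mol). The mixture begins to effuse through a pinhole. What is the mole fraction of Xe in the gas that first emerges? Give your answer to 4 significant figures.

0.2854

The effusion rate of species i is ∝ p_i/√M_i ∝ n_i/√M_i.
Mole fraction of Xe in the effusate = (n_Xe/√M_Xe) / (n_Xe/√M_Xe + n_He/√M_He)
= (4.92/√131.29) / (4.92/√131.29 + 2.15/√4.00) = 0.4294/(0.4294 + 1.075) = 0.2854.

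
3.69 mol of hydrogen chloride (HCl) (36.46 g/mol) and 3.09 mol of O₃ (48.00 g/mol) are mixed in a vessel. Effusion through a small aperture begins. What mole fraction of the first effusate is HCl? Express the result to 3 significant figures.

Rate_i ∝ x_i/√M_i (Graham's law weighted by mole fraction), so the effusate composition follows n_i/√M_i.
So x_HCl in the escaping gas = (n_HCl/√M_HCl) / Σ(n_i/√M_i)
= (3.69/√36.46) / (3.69/√36.46 + 3.09/√48.00) = 0.6111/(0.6111 + 0.4460) = 0.578.

0.578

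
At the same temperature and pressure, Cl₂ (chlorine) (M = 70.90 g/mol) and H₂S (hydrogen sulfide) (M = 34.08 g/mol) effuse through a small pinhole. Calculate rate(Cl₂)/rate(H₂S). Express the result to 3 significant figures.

By Graham's law, rate_Cl₂/rate_H₂S = √(M_H₂S/M_Cl₂) = √(34.08/70.90) = √0.4807 = 0.693.

0.693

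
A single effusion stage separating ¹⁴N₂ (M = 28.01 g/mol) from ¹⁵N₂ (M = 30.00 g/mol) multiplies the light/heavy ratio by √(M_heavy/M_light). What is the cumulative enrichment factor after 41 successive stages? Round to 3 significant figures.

Overall factor = α^41 with α = √(30.00/28.01), i.e. (30.00/28.01)^(41/2).
= 1.07105^(41/2) = 4.08.

4.08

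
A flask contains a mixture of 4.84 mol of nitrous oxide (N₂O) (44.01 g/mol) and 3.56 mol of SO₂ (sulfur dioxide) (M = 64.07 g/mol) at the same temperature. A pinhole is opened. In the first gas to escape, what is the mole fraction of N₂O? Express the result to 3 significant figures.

Rate_i ∝ x_i/√M_i (Graham's law weighted by mole fraction), so the effusate composition follows n_i/√M_i.
x_N₂O(eff) = (n_N₂O/√M_N₂O) / (n_N₂O/√M_N₂O + n_SO₂/√M_SO₂)
= (4.84/√44.01) / (4.84/√44.01 + 3.56/√64.07) = 0.7296/(0.7296 + 0.4448) = 0.621.

0.621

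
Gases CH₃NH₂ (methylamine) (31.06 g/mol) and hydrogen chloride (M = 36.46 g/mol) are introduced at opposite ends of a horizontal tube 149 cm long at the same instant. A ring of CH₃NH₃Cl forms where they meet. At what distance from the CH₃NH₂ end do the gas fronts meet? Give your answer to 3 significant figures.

The fronts meet when d_CH₃NH₂ + d_HCl = L with d_CH₃NH₂/d_HCl = √(M_HCl/M_CH₃NH₂) (Graham's law). Here √(M_HCl/M_CH₃NH₂) = √(36.46/31.06) = 1.083.
With d_CH₃NH₂ + d_HCl = 149 cm, d_HCl = 149/(1 + 1.083) = 71.52 cm.
d_CH₃NH₂ = 149 − 71.52 = 77.5 cm.

77.5 cm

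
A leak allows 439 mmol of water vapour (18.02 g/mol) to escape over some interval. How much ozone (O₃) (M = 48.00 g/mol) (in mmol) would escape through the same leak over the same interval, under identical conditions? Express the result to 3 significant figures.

269 mmol

Graham's law gives rate_O₃/rate_H₂O = √(M_H₂O/M_O₃) = √(18.02/48.00) = √0.3754 = 0.6127.
So the amount for O₃ is 439 × 0.6127 = 269 mmol.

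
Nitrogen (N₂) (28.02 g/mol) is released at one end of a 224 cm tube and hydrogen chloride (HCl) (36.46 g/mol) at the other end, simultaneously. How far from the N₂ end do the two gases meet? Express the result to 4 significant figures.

119.4 cm

The fronts meet when d_N₂ + d_HCl = L with d_N₂/d_HCl = √(M_HCl/M_N₂) (Graham's law). Here √(M_HCl/M_N₂) = √(36.46/28.02) = 1.141.
With d_N₂ + d_HCl = 224 cm, d_HCl = 224/(1 + 1.141) = 104.6 cm.
d_N₂ = 224 − 104.6 = 119.4 cm.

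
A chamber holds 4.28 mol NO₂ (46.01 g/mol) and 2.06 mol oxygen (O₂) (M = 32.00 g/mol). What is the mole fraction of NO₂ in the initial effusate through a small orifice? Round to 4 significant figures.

0.6341

Effusion rate of each component ∝ n_i/√M_i (partial pressure × 1/√M).
So x_NO₂ in the escaping gas = (n_NO₂/√M_NO₂) / Σ(n_i/√M_i)
= (4.28/√46.01) / (4.28/√46.01 + 2.06/√32.00) = 0.6310/(0.6310 + 0.3642) = 0.6341.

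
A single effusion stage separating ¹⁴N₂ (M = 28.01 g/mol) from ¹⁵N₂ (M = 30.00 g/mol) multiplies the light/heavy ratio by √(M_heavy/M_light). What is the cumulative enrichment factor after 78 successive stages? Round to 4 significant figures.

Each stage multiplies the ratio by α = √(30.00/28.01), so after 78 stages the overall factor is α^78 = (30.00/28.01)^(78/2).
= 1.07105^39 = 14.54.

14.54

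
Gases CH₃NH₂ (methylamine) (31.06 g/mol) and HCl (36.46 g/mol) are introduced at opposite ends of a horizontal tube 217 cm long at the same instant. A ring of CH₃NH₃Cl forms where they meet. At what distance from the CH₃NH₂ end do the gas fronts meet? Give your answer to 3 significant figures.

113 cm

Distances travelled in equal time are proportional to diffusion rates, so d_CH₃NH₂/d_HCl = √(M_HCl/M_CH₃NH₂) = √(36.46/31.06) = 1.083.
With d_CH₃NH₂ + d_HCl = 217 cm, d_HCl = 217/(1 + 1.083) = 104.2 cm.
d_CH₃NH₂ = 217 − 104.2 = 113 cm.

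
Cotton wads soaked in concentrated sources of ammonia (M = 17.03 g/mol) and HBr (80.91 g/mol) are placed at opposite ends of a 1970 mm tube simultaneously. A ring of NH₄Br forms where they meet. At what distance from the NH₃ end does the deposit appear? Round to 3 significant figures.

1350 mm

The fronts meet when d_NH₃ + d_HBr = L with d_NH₃/d_HBr = √(M_HBr/M_NH₃) (Graham's law). Here √(M_HBr/M_NH₃) = √(80.91/17.03) = 2.180.
With d_NH₃ + d_HBr = 1970 mm, d_HBr = 1970/(1 + 2.180) = 619.6 mm.
d_NH₃ = 1970 − 619.6 = 1350 mm.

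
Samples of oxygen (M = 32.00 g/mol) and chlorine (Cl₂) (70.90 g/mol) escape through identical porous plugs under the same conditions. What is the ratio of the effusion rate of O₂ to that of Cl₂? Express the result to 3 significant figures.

By Graham's law, rate_O₂/rate_Cl₂ = √(M_Cl₂/M_O₂) = √(70.90/32.00) = √2.216 = 1.49.

1.49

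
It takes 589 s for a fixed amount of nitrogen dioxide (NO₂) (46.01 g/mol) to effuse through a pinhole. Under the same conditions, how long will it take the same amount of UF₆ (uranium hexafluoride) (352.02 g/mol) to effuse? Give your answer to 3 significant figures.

1630 s

Using Graham's law: t_UF₆/t_NO₂ = √(M_UF₆/M_NO₂) = √(352.02/46.01) = √7.651 = 2.766.
So the time for UF₆ is 589 × 2.766 = 1630 s.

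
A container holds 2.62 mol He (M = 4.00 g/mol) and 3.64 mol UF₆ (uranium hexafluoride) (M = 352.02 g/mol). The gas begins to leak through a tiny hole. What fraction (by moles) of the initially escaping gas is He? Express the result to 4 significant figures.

0.8710

Rate_i ∝ x_i/√M_i (Graham's law weighted by mole fraction), so the effusate composition follows n_i/√M_i.
x_He(eff) = (n_He/√M_He) / (n_He/√M_He + n_UF₆/√M_UF₆)
= (2.62/√4.00) / (2.62/√4.00 + 3.64/√352.02) = 1.310/(1.310 + 0.1940) = 0.8710.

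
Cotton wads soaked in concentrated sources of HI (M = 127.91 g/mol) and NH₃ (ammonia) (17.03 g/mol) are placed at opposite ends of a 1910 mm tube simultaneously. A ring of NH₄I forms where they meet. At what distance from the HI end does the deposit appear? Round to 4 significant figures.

Graham's law gives d_HI/d_NH₃ = rate_HI/rate_NH₃ = √(M_NH₃/M_HI) = √(17.03/127.91) = 0.3649.
With d_HI + d_NH₃ = 1910 mm, d_NH₃ = 1910/(1 + 0.3649) = 1399 mm.
d_HI = 1910 − 1399 = 510.6 mm.

510.6 mm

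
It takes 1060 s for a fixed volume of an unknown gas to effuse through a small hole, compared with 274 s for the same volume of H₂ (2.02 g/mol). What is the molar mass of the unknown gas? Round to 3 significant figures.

30.2 g/mol

By Graham's law, t_X/t_H₂ = √(M_X/M_H₂).
1060/274 = 3.869 = √(M_X/2.02)
M_X = 2.02 × 3.869² = 2.02 × 14.97 = 30.2 g/mol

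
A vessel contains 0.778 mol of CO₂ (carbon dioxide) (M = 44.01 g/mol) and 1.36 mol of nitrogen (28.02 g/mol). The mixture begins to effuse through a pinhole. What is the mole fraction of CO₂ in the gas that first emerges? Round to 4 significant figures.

Each component's effusion rate ∝ (its partial pressure)·(1/√M) ∝ n_i/√M_i.
Mole fraction of CO₂ in the effusate = (n_CO₂/√M_CO₂) / (n_CO₂/√M_CO₂ + n_N₂/√M_N₂)
= (0.778/√44.01) / (0.778/√44.01 + 1.36/√28.02) = 0.1173/(0.1173 + 0.2569) = 0.3134.

0.3134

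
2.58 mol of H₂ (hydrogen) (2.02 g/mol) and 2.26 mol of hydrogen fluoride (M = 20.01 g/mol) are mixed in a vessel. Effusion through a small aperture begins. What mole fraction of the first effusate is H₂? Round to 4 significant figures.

0.7823

The effusion rate of species i is ∝ p_i/√M_i ∝ n_i/√M_i.
x_H₂(eff) = (n_H₂/√M_H₂) / (n_H₂/√M_H₂ + n_HF/√M_HF)
= (2.58/√2.02) / (2.58/√2.02 + 2.26/√20.01) = 1.815/(1.815 + 0.5052) = 0.7823.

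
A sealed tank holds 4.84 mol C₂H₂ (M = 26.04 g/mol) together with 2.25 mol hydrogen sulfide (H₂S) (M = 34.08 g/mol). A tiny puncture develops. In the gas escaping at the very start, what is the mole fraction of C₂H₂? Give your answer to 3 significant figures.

Each component's effusion rate ∝ (its partial pressure)·(1/√M) ∝ n_i/√M_i.
Mole fraction of C₂H₂ in the effusate = (n_C₂H₂/√M_C₂H₂) / (n_C₂H₂/√M_C₂H₂ + n_H₂S/√M_H₂S)
= (4.84/√26.04) / (4.84/√26.04 + 2.25/√34.08) = 0.9485/(0.9485 + 0.3854) = 0.711.

0.711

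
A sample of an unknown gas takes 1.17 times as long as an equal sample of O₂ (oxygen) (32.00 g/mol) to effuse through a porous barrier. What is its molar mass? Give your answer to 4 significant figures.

Using Graham's law: t_X/t_O₂ = √(M_X/M_O₂).
1.17 = √(M_X/32.00)
M_X = 32.00 × 1.17² = 32.00 × 1.369 = 43.80 g/mol

43.80 g/mol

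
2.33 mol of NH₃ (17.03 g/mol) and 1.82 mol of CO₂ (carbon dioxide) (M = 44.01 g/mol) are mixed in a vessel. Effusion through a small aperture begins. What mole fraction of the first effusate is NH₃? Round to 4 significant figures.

Each component's effusion rate ∝ (its partial pressure)·(1/√M) ∝ n_i/√M_i.
Mole fraction of NH₃ in the effusate = (n_NH₃/√M_NH₃) / (n_NH₃/√M_NH₃ + n_CO₂/√M_CO₂)
= (2.33/√17.03) / (2.33/√17.03 + 1.82/√44.01) = 0.5646/(0.5646 + 0.2743) = 0.6730.

0.6730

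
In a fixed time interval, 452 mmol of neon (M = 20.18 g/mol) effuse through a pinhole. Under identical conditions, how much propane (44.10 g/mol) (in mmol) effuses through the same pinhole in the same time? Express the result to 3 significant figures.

By Graham's law, rate_C₃H₈/rate_Ne = √(M_Ne/M_C₃H₈) = √(20.18/44.10) = √0.4576 = 0.6765.
So the amount for C₃H₈ is 452 × 0.6765 = 306 mmol.

306 mmol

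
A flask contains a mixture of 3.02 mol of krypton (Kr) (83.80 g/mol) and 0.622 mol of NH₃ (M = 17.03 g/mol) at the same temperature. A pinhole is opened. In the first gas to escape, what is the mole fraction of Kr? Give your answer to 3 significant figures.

0.686

The effusion rate of species i is ∝ p_i/√M_i ∝ n_i/√M_i.
Mole fraction of Kr in the effusate = (n_Kr/√M_Kr) / (n_Kr/√M_Kr + n_NH₃/√M_NH₃)
= (3.02/√83.80) / (3.02/√83.80 + 0.622/√17.03) = 0.3299/(0.3299 + 0.1507) = 0.686.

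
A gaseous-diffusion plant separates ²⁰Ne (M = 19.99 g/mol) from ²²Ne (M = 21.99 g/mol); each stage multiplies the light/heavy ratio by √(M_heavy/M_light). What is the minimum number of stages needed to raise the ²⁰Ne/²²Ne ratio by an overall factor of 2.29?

18

With α = √(21.99/19.99) per stage, ln α = ½ ln(1.10005) = 0.04768.
Need α^N ≥ 2.29 ⇒ N ≥ ln(2.29) / ln α = 0.8286 / 0.04768 = 17.38.
So at least 18 stages are needed.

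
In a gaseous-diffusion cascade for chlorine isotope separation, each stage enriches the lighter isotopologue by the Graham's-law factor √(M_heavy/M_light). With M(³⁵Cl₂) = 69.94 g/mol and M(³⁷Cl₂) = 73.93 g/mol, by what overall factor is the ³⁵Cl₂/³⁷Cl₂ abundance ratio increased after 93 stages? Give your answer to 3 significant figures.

13.2

After 93 stages the ratio has grown by (√(73.93/69.94))^93 = (73.93/69.94)^(93/2).
= 1.05705^(93/2) = 13.2.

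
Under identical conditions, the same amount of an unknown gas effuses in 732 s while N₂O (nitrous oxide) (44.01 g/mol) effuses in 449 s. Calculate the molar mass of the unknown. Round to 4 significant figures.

From Graham's law, t_X/t_N₂O = √(M_X/M_N₂O).
732/449 = 1.630 = √(M_X/44.01)
M_X = 44.01 × 1.630² = 44.01 × 2.658 = 117.0 g/mol

117.0 g/mol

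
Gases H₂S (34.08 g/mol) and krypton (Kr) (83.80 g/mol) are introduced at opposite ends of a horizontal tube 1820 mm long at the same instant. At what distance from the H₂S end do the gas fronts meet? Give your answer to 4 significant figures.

1111 mm

Distances travelled in equal time are proportional to diffusion rates, so d_H₂S/d_Kr = √(M_Kr/M_H₂S) = √(83.80/34.08) = 1.568.
With d_H₂S + d_Kr = 1820 mm, d_Kr = 1820/(1 + 1.568) = 708.7 mm.
d_H₂S = 1820 − 708.7 = 1111 mm.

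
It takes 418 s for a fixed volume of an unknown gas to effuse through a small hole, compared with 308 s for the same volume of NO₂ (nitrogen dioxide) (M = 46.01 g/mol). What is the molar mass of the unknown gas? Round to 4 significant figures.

84.74 g/mol

Graham's law gives t_X/t_NO₂ = √(M_X/M_NO₂).
418/308 = 1.357 = √(M_X/46.01)
M_X = 46.01 × 1.357² = 46.01 × 1.842 = 84.74 g/mol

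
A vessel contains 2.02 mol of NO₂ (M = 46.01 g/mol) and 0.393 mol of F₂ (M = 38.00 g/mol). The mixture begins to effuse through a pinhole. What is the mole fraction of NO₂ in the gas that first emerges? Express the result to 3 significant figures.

Each component's effusion rate ∝ (its partial pressure)·(1/√M) ∝ n_i/√M_i.
x_NO₂(eff) = (n_NO₂/√M_NO₂) / (n_NO₂/√M_NO₂ + n_F₂/√M_F₂)
= (2.02/√46.01) / (2.02/√46.01 + 0.393/√38.00) = 0.2978/(0.2978 + 0.06375) = 0.824.

0.824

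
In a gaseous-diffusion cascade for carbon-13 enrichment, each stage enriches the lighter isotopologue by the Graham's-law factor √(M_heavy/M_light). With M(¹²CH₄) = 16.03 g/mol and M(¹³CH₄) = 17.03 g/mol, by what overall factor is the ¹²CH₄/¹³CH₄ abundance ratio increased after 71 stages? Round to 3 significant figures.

8.57

Overall factor = α^71 with α = √(17.03/16.03), i.e. (17.03/16.03)^(71/2).
= 1.06238^(71/2) = 8.57.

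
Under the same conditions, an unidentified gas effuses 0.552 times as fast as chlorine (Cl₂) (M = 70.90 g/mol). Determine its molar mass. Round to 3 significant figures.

Since effusion rate ∝ 1/√M, rate_X/rate_Cl₂ = √(M_Cl₂/M_X).
0.552 = √(70.90/M_X)
M_X = 70.90 / 0.552² = 70.90 / 0.3047 = 233 g/mol

233 g/mol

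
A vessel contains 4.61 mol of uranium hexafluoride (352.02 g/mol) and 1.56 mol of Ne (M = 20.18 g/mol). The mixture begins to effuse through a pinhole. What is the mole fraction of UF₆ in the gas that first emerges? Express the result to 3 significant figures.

0.414

Each component's effusion rate ∝ (its partial pressure)·(1/√M) ∝ n_i/√M_i.
Mole fraction of UF₆ in the effusate = (n_UF₆/√M_UF₆) / (n_UF₆/√M_UF₆ + n_Ne/√M_Ne)
= (4.61/√352.02) / (4.61/√352.02 + 1.56/√20.18) = 0.2457/(0.2457 + 0.3473) = 0.414.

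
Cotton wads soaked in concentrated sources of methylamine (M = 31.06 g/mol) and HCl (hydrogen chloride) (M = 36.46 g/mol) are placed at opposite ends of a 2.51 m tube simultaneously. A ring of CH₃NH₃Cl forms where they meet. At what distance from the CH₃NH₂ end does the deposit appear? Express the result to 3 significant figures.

In equal time, each gas travels a distance ∝ its rate ∝ 1/√M, so d_CH₃NH₂/d_HCl = √(M_HCl/M_CH₃NH₂) = √(36.46/31.06) = 1.083.
With d_CH₃NH₂ + d_HCl = 2.51 m, d_HCl = 2.51/(1 + 1.083) = 1.205 m.
d_CH₃NH₂ = 2.51 − 1.205 = 1.31 m.

1.31 m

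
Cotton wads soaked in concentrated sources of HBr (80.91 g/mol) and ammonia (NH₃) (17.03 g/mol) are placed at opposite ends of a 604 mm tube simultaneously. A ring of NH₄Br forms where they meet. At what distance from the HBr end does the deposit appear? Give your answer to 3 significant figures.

190 mm

In equal time, each gas travels a distance ∝ its rate ∝ 1/√M, so d_HBr/d_NH₃ = √(M_NH₃/M_HBr) = √(17.03/80.91) = 0.4588.
With d_HBr + d_NH₃ = 604 mm, d_NH₃ = 604/(1 + 0.4588) = 414.0 mm.
d_HBr = 604 − 414.0 = 190 mm.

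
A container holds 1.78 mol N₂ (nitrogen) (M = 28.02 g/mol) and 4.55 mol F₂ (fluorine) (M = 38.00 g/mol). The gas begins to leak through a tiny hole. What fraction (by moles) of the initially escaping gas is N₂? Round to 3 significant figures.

0.313

Each component's effusion rate ∝ (its partial pressure)·(1/√M) ∝ n_i/√M_i.
So x_N₂ in the escaping gas = (n_N₂/√M_N₂) / Σ(n_i/√M_i)
= (1.78/√28.02) / (1.78/√28.02 + 4.55/√38.00) = 0.3363/(0.3363 + 0.7381) = 0.313.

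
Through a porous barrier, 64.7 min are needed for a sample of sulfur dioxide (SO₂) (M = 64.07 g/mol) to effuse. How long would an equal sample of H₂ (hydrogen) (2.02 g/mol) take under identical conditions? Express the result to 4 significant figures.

11.49 min

Graham's law gives t_H₂/t_SO₂ = √(M_H₂/M_SO₂) = √(2.02/64.07) = √0.03153 = 0.1776.
So the time for H₂ is 64.7 × 0.1776 = 11.49 min.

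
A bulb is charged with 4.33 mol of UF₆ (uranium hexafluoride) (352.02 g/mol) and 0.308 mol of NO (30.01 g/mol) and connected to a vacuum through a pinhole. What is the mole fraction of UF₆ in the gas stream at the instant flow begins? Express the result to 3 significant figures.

0.804

Each component's effusion rate ∝ (its partial pressure)·(1/√M) ∝ n_i/√M_i.
So x_UF₆ in the escaping gas = (n_UF₆/√M_UF₆) / Σ(n_i/√M_i)
= (4.33/√352.02) / (4.33/√352.02 + 0.308/√30.01) = 0.2308/(0.2308 + 0.05622) = 0.804.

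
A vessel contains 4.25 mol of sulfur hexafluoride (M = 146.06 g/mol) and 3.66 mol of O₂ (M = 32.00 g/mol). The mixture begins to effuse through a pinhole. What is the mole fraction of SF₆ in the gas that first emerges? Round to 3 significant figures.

Each component's effusion rate ∝ (its partial pressure)·(1/√M) ∝ n_i/√M_i.
So x_SF₆ in the escaping gas = (n_SF₆/√M_SF₆) / Σ(n_i/√M_i)
= (4.25/√146.06) / (4.25/√146.06 + 3.66/√32.00) = 0.3517/(0.3517 + 0.6470) = 0.352.

0.352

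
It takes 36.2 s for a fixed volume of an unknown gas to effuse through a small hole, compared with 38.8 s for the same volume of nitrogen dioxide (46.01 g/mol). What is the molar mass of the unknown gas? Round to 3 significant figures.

40.1 g/mol

Graham's law gives t_X/t_NO₂ = √(M_X/M_NO₂).
36.2/38.8 = 0.9330 = √(M_X/46.01)
M_X = 46.01 × 0.9330² = 46.01 × 0.8705 = 40.1 g/mol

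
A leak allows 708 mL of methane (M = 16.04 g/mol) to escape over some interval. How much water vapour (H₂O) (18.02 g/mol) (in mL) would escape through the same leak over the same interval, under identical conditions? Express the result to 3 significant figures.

From Graham's law, rate_H₂O/rate_CH₄ = √(M_CH₄/M_H₂O) = √(16.04/18.02) = √0.8901 = 0.9435.
So the volume for H₂O is 708 × 0.9435 = 668 mL.

668 mL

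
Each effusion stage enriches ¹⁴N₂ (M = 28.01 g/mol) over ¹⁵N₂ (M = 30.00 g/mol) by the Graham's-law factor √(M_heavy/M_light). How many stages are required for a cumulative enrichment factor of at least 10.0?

68

With α = √(30.00/28.01) per stage, ln α = ½ ln(1.07105) = 0.03432.
Need α^N ≥ 10.0 ⇒ N ≥ ln(10.0) / ln α = 2.303 / 0.03432 = 67.10.
So at least 68 stages are needed.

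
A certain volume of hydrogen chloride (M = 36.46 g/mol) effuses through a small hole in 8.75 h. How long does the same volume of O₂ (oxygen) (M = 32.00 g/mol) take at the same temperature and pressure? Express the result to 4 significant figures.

Graham's law gives t_O₂/t_HCl = √(M_O₂/M_HCl) = √(32.00/36.46) = √0.8777 = 0.9368.
So the time for O₂ is 8.75 × 0.9368 = 8.197 h.

8.197 h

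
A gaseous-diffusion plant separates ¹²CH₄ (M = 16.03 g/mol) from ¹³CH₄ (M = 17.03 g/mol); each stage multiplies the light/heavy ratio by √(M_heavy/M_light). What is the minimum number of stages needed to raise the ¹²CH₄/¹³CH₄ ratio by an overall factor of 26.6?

Single-stage factor α = √(17.03/16.03), so ln α = ½ ln(1.06238) = 0.03026.
Need α^N ≥ 26.6 ⇒ N ≥ ln(26.6) / ln α = 3.281 / 0.03026 = 108.43.
Rounding up, N = 109 stages.

109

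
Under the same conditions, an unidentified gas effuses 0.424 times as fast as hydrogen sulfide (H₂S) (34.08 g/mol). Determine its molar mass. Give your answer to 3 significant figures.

190 g/mol

By Graham's law, rate_X/rate_H₂S = √(M_H₂S/M_X).
0.424 = √(34.08/M_X)
M_X = 34.08 / 0.424² = 34.08 / 0.1798 = 190 g/mol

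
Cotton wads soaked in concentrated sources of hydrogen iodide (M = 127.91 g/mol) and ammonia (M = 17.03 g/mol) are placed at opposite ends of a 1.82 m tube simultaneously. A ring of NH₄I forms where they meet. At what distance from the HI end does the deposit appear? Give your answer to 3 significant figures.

0.487 m

In equal time, each gas travels a distance ∝ its rate ∝ 1/√M, so d_HI/d_NH₃ = √(M_NH₃/M_HI) = √(17.03/127.91) = 0.3649.
With d_HI + d_NH₃ = 1.82 m, d_NH₃ = 1.82/(1 + 0.3649) = 1.333 m.
d_HI = 1.82 − 1.333 = 0.487 m.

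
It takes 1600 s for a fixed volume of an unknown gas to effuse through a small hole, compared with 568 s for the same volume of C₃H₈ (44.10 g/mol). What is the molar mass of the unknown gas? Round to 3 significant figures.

350 g/mol

Using Graham's law: t_X/t_C₃H₈ = √(M_X/M_C₃H₈).
1600/568 = 2.817 = √(M_X/44.10)
M_X = 44.10 × 2.817² = 44.10 × 7.935 = 350 g/mol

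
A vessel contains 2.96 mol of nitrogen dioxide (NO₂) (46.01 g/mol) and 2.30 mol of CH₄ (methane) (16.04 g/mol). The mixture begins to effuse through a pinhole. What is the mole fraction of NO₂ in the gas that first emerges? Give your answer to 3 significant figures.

Each component's effusion rate ∝ (its partial pressure)·(1/√M) ∝ n_i/√M_i.
x_NO₂(eff) = (n_NO₂/√M_NO₂) / (n_NO₂/√M_NO₂ + n_CH₄/√M_CH₄)
= (2.96/√46.01) / (2.96/√46.01 + 2.30/√16.04) = 0.4364/(0.4364 + 0.5743) = 0.432.

0.432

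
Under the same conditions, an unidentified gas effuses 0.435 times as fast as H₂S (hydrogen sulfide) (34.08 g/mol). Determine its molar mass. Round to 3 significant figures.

180 g/mol

By Graham's law, rate_X/rate_H₂S = √(M_H₂S/M_X).
0.435 = √(34.08/M_X)
M_X = 34.08 / 0.435² = 34.08 / 0.1892 = 180 g/mol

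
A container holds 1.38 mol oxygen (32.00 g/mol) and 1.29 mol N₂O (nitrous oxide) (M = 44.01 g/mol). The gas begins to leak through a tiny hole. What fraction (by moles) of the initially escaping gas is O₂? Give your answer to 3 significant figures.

Effusion rate of each component ∝ n_i/√M_i (partial pressure × 1/√M).
x_O₂(eff) = (n_O₂/√M_O₂) / (n_O₂/√M_O₂ + n_N₂O/√M_N₂O)
= (1.38/√32.00) / (1.38/√32.00 + 1.29/√44.01) = 0.2440/(0.2440 + 0.1945) = 0.556.

0.556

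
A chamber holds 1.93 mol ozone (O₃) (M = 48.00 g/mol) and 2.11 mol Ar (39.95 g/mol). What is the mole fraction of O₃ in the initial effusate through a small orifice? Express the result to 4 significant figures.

0.4549

Rate_i ∝ x_i/√M_i (Graham's law weighted by mole fraction), so the effusate composition follows n_i/√M_i.
Mole fraction of O₃ in the effusate = (n_O₃/√M_O₃) / (n_O₃/√M_O₃ + n_Ar/√M_Ar)
= (1.93/√48.00) / (1.93/√48.00 + 2.11/√39.95) = 0.2786/(0.2786 + 0.3338) = 0.4549.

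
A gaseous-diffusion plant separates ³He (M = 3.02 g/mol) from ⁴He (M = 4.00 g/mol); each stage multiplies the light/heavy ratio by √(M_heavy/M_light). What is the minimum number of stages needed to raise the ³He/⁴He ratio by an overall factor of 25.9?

24

With α = √(4.00/3.02) per stage, ln α = ½ ln(1.32450) = 0.1405.
Need α^N ≥ 25.9 ⇒ N ≥ ln(25.9) / ln α = 3.254 / 0.1405 = 23.16.
So at least 24 stages are needed.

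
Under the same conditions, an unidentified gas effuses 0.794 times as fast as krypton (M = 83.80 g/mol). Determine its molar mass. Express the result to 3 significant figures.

From Graham's law, rate_X/rate_Kr = √(M_Kr/M_X).
0.794 = √(83.80/M_X)
M_X = 83.80 / 0.794² = 83.80 / 0.6304 = 133 g/mol

133 g/mol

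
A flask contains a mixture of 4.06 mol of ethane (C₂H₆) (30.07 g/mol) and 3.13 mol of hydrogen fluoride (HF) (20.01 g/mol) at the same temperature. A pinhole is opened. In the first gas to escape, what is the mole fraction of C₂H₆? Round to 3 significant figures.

0.514

The effusion rate of species i is ∝ p_i/√M_i ∝ n_i/√M_i.
Mole fraction of C₂H₆ in the effusate = (n_C₂H₆/√M_C₂H₆) / (n_C₂H₆/√M_C₂H₆ + n_HF/√M_HF)
= (4.06/√30.07) / (4.06/√30.07 + 3.13/√20.01) = 0.7404/(0.7404 + 0.6997) = 0.514.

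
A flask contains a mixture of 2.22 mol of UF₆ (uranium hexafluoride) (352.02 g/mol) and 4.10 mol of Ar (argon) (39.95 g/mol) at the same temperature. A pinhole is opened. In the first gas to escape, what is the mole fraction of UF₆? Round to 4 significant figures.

0.1543

Rate_i ∝ x_i/√M_i (Graham's law weighted by mole fraction), so the effusate composition follows n_i/√M_i.
So x_UF₆ in the escaping gas = (n_UF₆/√M_UF₆) / Σ(n_i/√M_i)
= (2.22/√352.02) / (2.22/√352.02 + 4.10/√39.95) = 0.1183/(0.1183 + 0.6487) = 0.1543.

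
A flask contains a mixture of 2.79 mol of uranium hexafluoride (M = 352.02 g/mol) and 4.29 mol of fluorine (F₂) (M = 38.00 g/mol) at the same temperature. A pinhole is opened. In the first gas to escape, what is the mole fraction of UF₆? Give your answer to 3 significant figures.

Rate_i ∝ x_i/√M_i (Graham's law weighted by mole fraction), so the effusate composition follows n_i/√M_i.
Mole fraction of UF₆ in the effusate = (n_UF₆/√M_UF₆) / (n_UF₆/√M_UF₆ + n_F₂/√M_F₂)
= (2.79/√352.02) / (2.79/√352.02 + 4.29/√38.00) = 0.1487/(0.1487 + 0.6959) = 0.176.

0.176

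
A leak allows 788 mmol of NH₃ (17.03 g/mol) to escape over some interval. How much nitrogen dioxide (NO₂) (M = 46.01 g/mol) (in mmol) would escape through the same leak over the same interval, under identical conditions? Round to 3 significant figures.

479 mmol

By Graham's law, rate_NO₂/rate_NH₃ = √(M_NH₃/M_NO₂) = √(17.03/46.01) = √0.3701 = 0.6084.
So the amount for NO₂ is 788 × 0.6084 = 479 mmol.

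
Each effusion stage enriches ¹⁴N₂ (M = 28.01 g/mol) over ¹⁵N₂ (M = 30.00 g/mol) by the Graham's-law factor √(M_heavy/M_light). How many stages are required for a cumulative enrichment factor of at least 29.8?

99

Per stage α = (30.00/28.01)^(1/2) = 1.07105^0.5, giving ln α = 0.03432.
Need α^N ≥ 29.8 ⇒ N ≥ ln(29.8) / ln α = 3.395 / 0.03432 = 98.91.
Rounding up, N = 99 stages.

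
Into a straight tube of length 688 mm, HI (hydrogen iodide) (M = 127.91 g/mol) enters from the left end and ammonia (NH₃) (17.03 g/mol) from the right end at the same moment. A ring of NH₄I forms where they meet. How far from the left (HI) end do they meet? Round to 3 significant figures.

In equal time, each gas travels a distance ∝ its rate ∝ 1/√M, so d_HI/d_NH₃ = √(M_NH₃/M_HI) = √(17.03/127.91) = 0.3649.
With d_HI + d_NH₃ = 688 mm, d_NH₃ = 688/(1 + 0.3649) = 504.1 mm.
d_HI = 688 − 504.1 = 184 mm.

184 mm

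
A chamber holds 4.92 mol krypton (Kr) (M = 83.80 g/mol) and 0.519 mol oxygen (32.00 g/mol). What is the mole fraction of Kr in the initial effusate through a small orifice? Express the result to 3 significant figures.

0.854

Rate_i ∝ x_i/√M_i (Graham's law weighted by mole fraction), so the effusate composition follows n_i/√M_i.
So x_Kr in the escaping gas = (n_Kr/√M_Kr) / Σ(n_i/√M_i)
= (4.92/√83.80) / (4.92/√83.80 + 0.519/√32.00) = 0.5375/(0.5375 + 0.09175) = 0.854.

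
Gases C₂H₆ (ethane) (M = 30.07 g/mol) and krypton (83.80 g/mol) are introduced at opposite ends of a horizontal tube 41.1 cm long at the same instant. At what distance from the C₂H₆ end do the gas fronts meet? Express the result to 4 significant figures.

25.70 cm

In equal time, each gas travels a distance ∝ its rate ∝ 1/√M, so d_C₂H₆/d_Kr = √(M_Kr/M_C₂H₆) = √(83.80/30.07) = 1.669.
With d_C₂H₆ + d_Kr = 41.1 cm, d_Kr = 41.1/(1 + 1.669) = 15.40 cm.
d_C₂H₆ = 41.1 − 15.40 = 25.70 cm.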